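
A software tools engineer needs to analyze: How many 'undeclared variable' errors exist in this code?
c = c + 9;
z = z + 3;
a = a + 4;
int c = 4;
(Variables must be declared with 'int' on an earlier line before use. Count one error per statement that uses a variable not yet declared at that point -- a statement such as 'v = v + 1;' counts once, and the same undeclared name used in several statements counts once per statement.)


Scanning code line by line:
  Line 1: use 'c' -> ERROR (undeclared)
  Line 2: use 'z' -> ERROR (undeclared)
  Line 3: use 'a' -> ERROR (undeclared)
  Line 4: declare 'c' -> declared = ['c']
Total undeclared variable errors: 3

3


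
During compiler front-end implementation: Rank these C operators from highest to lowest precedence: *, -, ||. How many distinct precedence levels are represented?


Looking up precedence for each operator:
  * -> precedence 6
  - -> precedence 5
  || -> precedence 1
Sorted highest to lowest: *, -, ||
Distinct precedence values: [6, 5, 1]
Number of distinct levels: 3

3


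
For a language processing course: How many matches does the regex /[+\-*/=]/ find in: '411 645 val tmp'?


Pattern: /[+\-*/=]/ (operators)
Input: '411 645 val tmp'
Scanning for matches:
Total matches: 0

0


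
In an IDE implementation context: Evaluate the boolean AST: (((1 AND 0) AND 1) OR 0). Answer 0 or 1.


Step 1: Evaluate inner node
  1 AND 0 = 0
Step 2: Evaluate next node
  0 AND 1 = 0
Step 3: Evaluate root node
  0 OR 0 = 0

0


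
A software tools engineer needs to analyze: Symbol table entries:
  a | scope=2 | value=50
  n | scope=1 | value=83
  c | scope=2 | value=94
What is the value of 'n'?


Searching symbol table for 'n':
  a | scope=2 | value=50
  n | scope=1 | value=83 <- MATCH
  c | scope=2 | value=94
Found 'n' at scope 1 with value 83

83


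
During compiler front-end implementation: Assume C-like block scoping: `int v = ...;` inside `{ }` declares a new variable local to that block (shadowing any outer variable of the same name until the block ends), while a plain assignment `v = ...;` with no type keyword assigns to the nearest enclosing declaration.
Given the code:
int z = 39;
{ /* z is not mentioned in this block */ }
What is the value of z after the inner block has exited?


Analyzing scoping rules:
Outer scope: declares z = 39
Inner block: z is neither redeclared nor assigned -> unchanged
After the block -> 39
Result: 39

39


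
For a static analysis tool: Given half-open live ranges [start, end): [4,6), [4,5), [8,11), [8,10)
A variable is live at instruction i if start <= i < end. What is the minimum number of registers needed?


Live ranges:
  Var0: [4, 6)
  Var1: [4, 5)
  Var2: [8, 11)
  Var3: [8, 10)
Sweep-line events (position, delta, active):
  pos=4 start -> active=1
  pos=4 start -> active=2
  pos=5 end -> active=1
  pos=6 end -> active=0
  pos=8 start -> active=1
  pos=8 start -> active=2
  pos=10 end -> active=1
  pos=11 end -> active=0
Maximum simultaneous active: 2
Minimum registers needed: 2

2


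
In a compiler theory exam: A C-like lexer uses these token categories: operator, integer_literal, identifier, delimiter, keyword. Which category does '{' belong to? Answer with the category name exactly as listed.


Token: '{'
Checking categories:
  identifier: no
  integer_literal: no
  operator: no
  keyword: no
  delimiter: YES
Category: delimiter

delimiter


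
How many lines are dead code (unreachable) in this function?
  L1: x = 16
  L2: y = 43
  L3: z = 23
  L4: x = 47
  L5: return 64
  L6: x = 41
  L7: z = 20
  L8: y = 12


Analyzing control flow:
  L1: reachable (before return)
  L2: reachable (before return)
  L3: reachable (before return)
  L4: reachable (before return)
  L5: reachable (return statement)
  L6: DEAD (after return at L5)
  L7: DEAD (after return at L5)
  L8: DEAD (after return at L5)
Return at L5, total lines = 8
Dead lines: L6 through L8
Count: 3

3


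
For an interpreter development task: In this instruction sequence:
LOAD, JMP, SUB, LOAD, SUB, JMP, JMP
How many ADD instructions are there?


Scanning instruction sequence for ADD:
  Position 1: LOAD
  Position 2: JMP
  Position 3: SUB
  Position 4: LOAD
  Position 5: SUB
  Position 6: JMP
  Position 7: JMP
Matches at positions: []
Total ADD count: 0

0


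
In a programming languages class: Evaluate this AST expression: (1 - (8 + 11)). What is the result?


Expression: (1 - (8 + 11))
Evaluating step by step:
  8 + 11 = 19
  1 - 19 = -18
Result: -18

-18


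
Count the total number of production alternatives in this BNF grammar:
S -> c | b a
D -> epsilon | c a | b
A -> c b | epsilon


Counting alternatives per rule:
  S: 2 alternative(s)
  D: 3 alternative(s)
  A: 2 alternative(s)
Sum: 2 + 3 + 2 = 7

7


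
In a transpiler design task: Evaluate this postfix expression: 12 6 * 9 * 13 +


Processing tokens left to right:
Push 12, Push 6
Pop 12 and 6, compute 12 * 6 = 72, push 72
Push 9
Pop 72 and 9, compute 72 * 9 = 648, push 648
Push 13
Pop 648 and 13, compute 648 + 13 = 661, push 661
Stack result: 661

661


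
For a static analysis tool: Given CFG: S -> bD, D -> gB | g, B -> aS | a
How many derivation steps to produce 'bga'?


Grammar: S -> bD, D -> gB | g, B -> aS | a
Deriving 'bga':
Step 1: S -> bD => bD
Step 2: D -> gB => bgB
Step 3: B -> a => bga
Total derivation steps: 3

3


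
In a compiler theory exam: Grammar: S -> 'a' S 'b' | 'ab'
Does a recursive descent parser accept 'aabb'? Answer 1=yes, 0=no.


Grammar accepts strings of the form a^n b^n (n >= 1)
Word: 'aabb'
Counting: 2 a's and 2 b's
Check: 2 == 2? Yes
Derivation (S -> aSb applied 1 time(s), then S -> ab): S => aSb => aabb
Accepted

1


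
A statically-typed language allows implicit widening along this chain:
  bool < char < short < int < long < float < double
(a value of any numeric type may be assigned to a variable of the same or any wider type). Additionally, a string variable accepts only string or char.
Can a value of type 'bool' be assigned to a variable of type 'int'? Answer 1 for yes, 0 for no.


Target variable type: int
Source value type: bool
Numeric ranks: bool=0, int=3
Widening allowed iff rank(source) <= rank(target): 0 <= 3? Yes
Result: 1

1


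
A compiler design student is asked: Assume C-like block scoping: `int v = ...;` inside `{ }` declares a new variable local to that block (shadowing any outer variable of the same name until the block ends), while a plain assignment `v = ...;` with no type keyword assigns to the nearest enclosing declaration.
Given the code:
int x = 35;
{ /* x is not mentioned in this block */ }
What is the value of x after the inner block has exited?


Analyzing scoping rules:
Outer scope: declares x = 35
Inner block: x is neither redeclared nor assigned -> unchanged
After the block -> 35
Result: 35

35


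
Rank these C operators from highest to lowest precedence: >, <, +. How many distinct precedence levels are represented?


Looking up precedence for each operator:
  > -> precedence 4
  < -> precedence 4
  + -> precedence 5
Sorted highest to lowest: +, >, <
Distinct precedence values: [5, 4]
Number of distinct levels: 2

2


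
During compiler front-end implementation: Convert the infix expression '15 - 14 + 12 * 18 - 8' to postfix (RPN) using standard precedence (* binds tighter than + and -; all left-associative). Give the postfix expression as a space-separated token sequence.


Applying the shunting-yard algorithm:
  Operand 15 -> output
  Push '-' onto operator stack -> op-stack: [-]
  Operand 14 -> output
  See '+' (prec 1); top '-' (prec 1) >= it -> pop '-' to output
  Push '+' onto operator stack -> op-stack: [+]
  Operand 12 -> output
  Push '*' onto operator stack -> op-stack: [+, *]
  Operand 18 -> output
  See '-' (prec 1); top '*' (prec 2) >= it -> pop '*' to output
  See '-' (prec 1); top '+' (prec 1) >= it -> pop '+' to output
  Push '-' onto operator stack -> op-stack: [-]
  Operand 8 -> output
  End of input: pop '-' to output
Postfix result: 15 14 - 12 18 * + 8 -

15 14 - 12 18 * + 8 -


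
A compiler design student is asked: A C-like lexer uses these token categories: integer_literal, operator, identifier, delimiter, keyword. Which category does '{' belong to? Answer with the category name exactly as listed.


Token: '{'
Checking categories:
  identifier: no
  integer_literal: no
  operator: no
  keyword: no
  delimiter: YES
Category: delimiter

delimiter


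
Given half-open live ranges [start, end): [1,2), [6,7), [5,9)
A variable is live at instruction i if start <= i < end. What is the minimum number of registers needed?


Live ranges:
  Var0: [1, 2)
  Var1: [6, 7)
  Var2: [5, 9)
Sweep-line events (position, delta, active):
  pos=1 start -> active=1
  pos=2 end -> active=0
  pos=5 start -> active=1
  pos=6 start -> active=2
  pos=7 end -> active=1
  pos=9 end -> active=0
Maximum simultaneous active: 2
Minimum registers needed: 2

2


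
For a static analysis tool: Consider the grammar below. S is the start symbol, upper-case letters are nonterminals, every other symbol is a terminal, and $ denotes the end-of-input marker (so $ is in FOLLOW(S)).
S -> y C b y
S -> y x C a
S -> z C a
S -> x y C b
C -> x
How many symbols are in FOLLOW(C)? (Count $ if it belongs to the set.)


S is the start symbol and does not occur in any rule body, so FOLLOW(S) = {$}.
Examining every occurrence of C in a rule body:
  S -> y C b y : C is followed by terminal 'b' -> add 'b'
  S -> y x C a : C is followed by terminal 'a' -> add 'a'
  S -> z C a : C is followed by terminal 'a' -> add 'a' (already in the set)
  S -> x y C b : C is followed by terminal 'b' -> add 'b' (already in the set)
  C -> x : C does not occur in the body -> contributes nothing
FOLLOW(C) = {a, b}
Count: 2

2


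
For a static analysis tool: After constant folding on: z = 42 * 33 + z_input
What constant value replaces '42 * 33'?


Identifying constant sub-expression:
  Original: z = 42 * 33 + z_input
  42 and 33 are both compile-time constants
  Evaluating: 42 * 33 = 1386
  After folding: z = 1386 + z_input

1386


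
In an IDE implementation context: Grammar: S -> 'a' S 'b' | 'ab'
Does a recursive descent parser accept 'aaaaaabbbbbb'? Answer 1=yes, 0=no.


Grammar accepts strings of the form a^n b^n (n >= 1)
Word: 'aaaaaabbbbbb'
Counting: 6 a's and 6 b's
Check: 6 == 6? Yes
Derivation (S -> aSb applied 5 time(s), then S -> ab): S => aSb => aaSbb => aaaSbbb => aaaaSbbbb => aaaaaSbbbbb => aaaaaabbbbbb
Accepted

1


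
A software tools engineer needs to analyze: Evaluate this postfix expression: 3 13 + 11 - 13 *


Processing tokens left to right:
Push 3, Push 13
Pop 3 and 13, compute 3 + 13 = 16, push 16
Push 11
Pop 16 and 11, compute 16 - 11 = 5, push 5
Push 13
Pop 5 and 13, compute 5 * 13 = 65, push 65
Stack result: 65

65


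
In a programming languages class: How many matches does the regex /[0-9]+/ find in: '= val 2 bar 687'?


Pattern: /[0-9]+/ (int literals)
Input: '= val 2 bar 687'
Scanning for matches:
  Match 1: '2'
  Match 2: '687'
Total matches: 2

2


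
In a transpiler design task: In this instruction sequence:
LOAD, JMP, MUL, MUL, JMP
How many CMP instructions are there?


Scanning instruction sequence for CMP:
  Position 1: LOAD
  Position 2: JMP
  Position 3: MUL
  Position 4: MUL
  Position 5: JMP
Matches at positions: []
Total CMP count: 0

0


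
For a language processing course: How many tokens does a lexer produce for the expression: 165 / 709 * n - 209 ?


Scanning '165 / 709 * n - 209'
Token 1: '165' -> integer_literal
Token 2: '/' -> operator
Token 3: '709' -> integer_literal
Token 4: '*' -> operator
Token 5: 'n' -> identifier
Token 6: '-' -> operator
Token 7: '209' -> integer_literal
Total tokens: 7

7


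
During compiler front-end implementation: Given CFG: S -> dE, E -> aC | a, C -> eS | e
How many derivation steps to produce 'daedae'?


Grammar: S -> dE, E -> aC | a, C -> eS | e
Deriving 'daedae':
Step 1: S -> dE => dE
Step 2: E -> aC => daC
Step 3: C -> eS => daeS
Step 4: S -> dE => daedE
Step 5: E -> aC => daedaC
Step 6: C -> e => daedae
Total derivation steps: 6

6


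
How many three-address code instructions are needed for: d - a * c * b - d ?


Expression: d - a * c * b - d
Generating three-address code (respecting * over +/- precedence):
  Instruction 1: t1 = a * c
  Instruction 2: t2 = t1 * b
  Instruction 3: t3 = d - t2
  Instruction 4: t4 = t3 - d
Total instructions: 4

4


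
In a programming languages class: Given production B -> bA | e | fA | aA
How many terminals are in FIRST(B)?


Production: B -> bA | e | fA | aA
Examining each alternative for leading terminals:
  B -> bA : first terminal = 'b'
  B -> e : first terminal = 'e'
  B -> fA : first terminal = 'f'
  B -> aA : first terminal = 'a'
FIRST(B) = {a, b, e, f}
Count: 4

4


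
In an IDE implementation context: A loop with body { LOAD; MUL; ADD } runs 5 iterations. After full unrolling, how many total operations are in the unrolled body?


Loop body operations: LOAD, MUL, ADD (3 ops per iteration)
Unrolling 5 iterations:
  Iteration 1: LOAD, MUL, ADD (3 ops)
  Iteration 2: LOAD, MUL, ADD (3 ops)
  Iteration 3: LOAD, MUL, ADD (3 ops)
  Iteration 4: LOAD, MUL, ADD (3 ops)
  Iteration 5: LOAD, MUL, ADD (3 ops)
Total: 5 iterations * 3 ops/iter = 15 operations

15


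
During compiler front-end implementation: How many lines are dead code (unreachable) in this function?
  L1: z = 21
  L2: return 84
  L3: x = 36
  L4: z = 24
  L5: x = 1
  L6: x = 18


Analyzing control flow:
  L1: reachable (before return)
  L2: reachable (return statement)
  L3: DEAD (after return at L2)
  L4: DEAD (after return at L2)
  L5: DEAD (after return at L2)
  L6: DEAD (after return at L2)
Return at L2, total lines = 6
Dead lines: L3 through L6
Count: 4

4


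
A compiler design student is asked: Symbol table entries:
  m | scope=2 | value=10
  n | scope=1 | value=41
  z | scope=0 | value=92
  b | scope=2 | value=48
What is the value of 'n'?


Searching symbol table for 'n':
  m | scope=2 | value=10
  n | scope=1 | value=41 <- MATCH
  z | scope=0 | value=92
  b | scope=2 | value=48
Found 'n' at scope 1 with value 41

41


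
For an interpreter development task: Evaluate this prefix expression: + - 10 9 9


Parsing prefix expression: + - 10 9 9
Step 1: Innermost operation '- 10 9'
  10 - 9 = 1
Step 2: Outer operation '+ [1] 9'
  1 + 9 = 10

10


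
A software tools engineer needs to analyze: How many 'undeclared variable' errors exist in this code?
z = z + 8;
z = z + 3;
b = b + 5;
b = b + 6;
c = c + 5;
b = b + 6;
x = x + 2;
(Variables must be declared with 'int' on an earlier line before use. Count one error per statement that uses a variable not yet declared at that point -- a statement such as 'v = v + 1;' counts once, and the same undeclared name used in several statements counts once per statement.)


Scanning code line by line:
  Line 1: use 'z' -> ERROR (undeclared)
  Line 2: use 'z' -> ERROR (undeclared)
  Line 3: use 'b' -> ERROR (undeclared)
  Line 4: use 'b' -> ERROR (undeclared)
  Line 5: use 'c' -> ERROR (undeclared)
  Line 6: use 'b' -> ERROR (undeclared)
  Line 7: use 'x' -> ERROR (undeclared)
Total undeclared variable errors: 7

7


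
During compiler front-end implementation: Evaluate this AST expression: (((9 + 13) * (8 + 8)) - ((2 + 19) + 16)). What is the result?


Expression: (((9 + 13) * (8 + 8)) - ((2 + 19) + 16))
Evaluating step by step:
  9 + 13 = 22
  8 + 8 = 16
  22 * 16 = 352
  2 + 19 = 21
  21 + 16 = 37
  352 - 37 = 315
Result: 315

315


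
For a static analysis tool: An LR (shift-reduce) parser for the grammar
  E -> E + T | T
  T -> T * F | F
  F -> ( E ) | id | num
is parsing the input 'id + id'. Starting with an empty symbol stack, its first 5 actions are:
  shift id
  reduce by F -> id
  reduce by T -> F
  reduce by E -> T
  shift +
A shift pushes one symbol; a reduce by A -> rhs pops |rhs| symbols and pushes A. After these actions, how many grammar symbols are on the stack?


Tracking the symbol stack through each action:
  Action 1: shift 'id' : push -> stack = [id] (size 1)
  Action 2: reduce by F -> id : pop 1, push F -> stack = [F] (size 1)
  Action 3: reduce by T -> F : pop 1, push T -> stack = [T] (size 1)
  Action 4: reduce by E -> T : pop 1, push E -> stack = [E] (size 1)
  Action 5: shift '+' : push -> stack = [E, +] (size 2)
Final stack size: 2

2


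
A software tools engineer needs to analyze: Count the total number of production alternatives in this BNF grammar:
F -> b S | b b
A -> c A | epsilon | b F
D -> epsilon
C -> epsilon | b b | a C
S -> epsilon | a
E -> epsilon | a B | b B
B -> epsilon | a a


Counting alternatives per rule:
  F: 2 alternative(s)
  A: 3 alternative(s)
  D: 1 alternative(s)
  C: 3 alternative(s)
  S: 2 alternative(s)
  E: 3 alternative(s)
  B: 2 alternative(s)
Sum: 2 + 3 + 1 + 3 + 2 + 3 + 2 = 16

16


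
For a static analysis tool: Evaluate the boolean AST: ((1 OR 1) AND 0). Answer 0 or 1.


Step 1: Evaluate inner node
  1 OR 1 = 1
Step 2: Evaluate root node
  1 AND 0 = 0

0


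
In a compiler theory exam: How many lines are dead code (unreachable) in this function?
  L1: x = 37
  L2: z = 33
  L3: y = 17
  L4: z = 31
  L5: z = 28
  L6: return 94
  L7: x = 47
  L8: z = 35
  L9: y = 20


Analyzing control flow:
  L1: reachable (before return)
  L2: reachable (before return)
  L3: reachable (before return)
  L4: reachable (before return)
  L5: reachable (before return)
  L6: reachable (return statement)
  L7: DEAD (after return at L6)
  L8: DEAD (after return at L6)
  L9: DEAD (after return at L6)
Return at L6, total lines = 9
Dead lines: L7 through L9
Count: 3

3


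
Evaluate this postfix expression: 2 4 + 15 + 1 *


Processing tokens left to right:
Push 2, Push 4
Pop 2 and 4, compute 2 + 4 = 6, push 6
Push 15
Pop 6 and 15, compute 6 + 15 = 21, push 21
Push 1
Pop 21 and 1, compute 21 * 1 = 21, push 21
Stack result: 21

21


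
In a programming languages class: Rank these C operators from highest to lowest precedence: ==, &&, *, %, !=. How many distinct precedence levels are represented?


Looking up precedence for each operator:
  == -> precedence 3
  && -> precedence 2
  * -> precedence 6
  % -> precedence 6
  != -> precedence 3
Sorted highest to lowest: *, %, ==, !=, &&
Distinct precedence values: [6, 3, 2]
Number of distinct levels: 3

3


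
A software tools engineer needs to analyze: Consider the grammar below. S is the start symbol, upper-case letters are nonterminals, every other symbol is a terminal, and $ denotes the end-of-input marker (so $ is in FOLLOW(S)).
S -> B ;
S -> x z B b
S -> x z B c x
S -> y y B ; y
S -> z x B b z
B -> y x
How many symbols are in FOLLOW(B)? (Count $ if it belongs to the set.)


S is the start symbol and does not occur in any rule body, so FOLLOW(S) = {$}.
Examining every occurrence of B in a rule body:
  S -> B ; : B is followed by terminal ';' -> add ';'
  S -> x z B b : B is followed by terminal 'b' -> add 'b'
  S -> x z B c x : B is followed by terminal 'c' -> add 'c'
  S -> y y B ; y : B is followed by terminal ';' -> add ';' (already in the set)
  S -> z x B b z : B is followed by terminal 'b' -> add 'b' (already in the set)
  B -> y x : B does not occur in the body -> contributes nothing
FOLLOW(B) = {;, b, c}
Count: 3

3


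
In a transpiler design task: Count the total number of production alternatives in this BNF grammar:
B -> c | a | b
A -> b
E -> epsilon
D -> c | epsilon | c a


Counting alternatives per rule:
  B: 3 alternative(s)
  A: 1 alternative(s)
  E: 1 alternative(s)
  D: 3 alternative(s)
Sum: 3 + 1 + 1 + 3 = 8

8


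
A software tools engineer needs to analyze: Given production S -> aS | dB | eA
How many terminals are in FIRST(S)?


Production: S -> aS | dB | eA
Examining each alternative for leading terminals:
  S -> aS : first terminal = 'a'
  S -> dB : first terminal = 'd'
  S -> eA : first terminal = 'e'
FIRST(S) = {a, d, e}
Count: 3

3


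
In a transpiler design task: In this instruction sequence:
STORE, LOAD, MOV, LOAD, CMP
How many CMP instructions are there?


Scanning instruction sequence for CMP:
  Position 1: STORE
  Position 2: LOAD
  Position 3: MOV
  Position 4: LOAD
  Position 5: CMP <- MATCH
Matches at positions: [5]
Total CMP count: 1

1


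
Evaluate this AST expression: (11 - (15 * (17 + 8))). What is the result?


Expression: (11 - (15 * (17 + 8)))
Evaluating step by step:
  17 + 8 = 25
  15 * 25 = 375
  11 - 375 = -364
Result: -364

-364


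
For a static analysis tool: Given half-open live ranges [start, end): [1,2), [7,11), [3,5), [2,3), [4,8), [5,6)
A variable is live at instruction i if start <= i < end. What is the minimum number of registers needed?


Live ranges:
  Var0: [1, 2)
  Var1: [7, 11)
  Var2: [3, 5)
  Var3: [2, 3)
  Var4: [4, 8)
  Var5: [5, 6)
Sweep-line events (position, delta, active):
  pos=1 start -> active=1
  pos=2 end -> active=0
  pos=2 start -> active=1
  pos=3 end -> active=0
  pos=3 start -> active=1
  pos=4 start -> active=2
  pos=5 end -> active=1
  pos=5 start -> active=2
  pos=6 end -> active=1
  pos=7 start -> active=2
  pos=8 end -> active=1
  pos=11 end -> active=0
Maximum simultaneous active: 2
Minimum registers needed: 2

2


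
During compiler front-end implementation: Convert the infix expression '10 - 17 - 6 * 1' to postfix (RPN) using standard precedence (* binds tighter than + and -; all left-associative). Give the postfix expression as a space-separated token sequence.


Applying the shunting-yard algorithm:
  Operand 10 -> output
  Push '-' onto operator stack -> op-stack: [-]
  Operand 17 -> output
  See '-' (prec 1); top '-' (prec 1) >= it -> pop '-' to output
  Push '-' onto operator stack -> op-stack: [-]
  Operand 6 -> output
  Push '*' onto operator stack -> op-stack: [-, *]
  Operand 1 -> output
  End of input: pop '*' to output
  End of input: pop '-' to output
Postfix result: 10 17 - 6 1 * -

10 17 - 6 1 * -


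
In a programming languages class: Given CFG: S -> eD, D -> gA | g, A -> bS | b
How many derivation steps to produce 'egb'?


Grammar: S -> eD, D -> gA | g, A -> bS | b
Deriving 'egb':
Step 1: S -> eD => eD
Step 2: D -> gA => egA
Step 3: A -> b => egb
Total derivation steps: 3

3


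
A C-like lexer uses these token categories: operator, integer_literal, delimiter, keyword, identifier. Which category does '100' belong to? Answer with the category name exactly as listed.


Token: '100'
Checking categories:
  identifier: no
  integer_literal: YES
  operator: no
  keyword: no
  delimiter: no
Category: integer_literal

integer_literal


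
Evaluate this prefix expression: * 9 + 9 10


Parsing prefix expression: * 9 + 9 10
Step 1: Innermost operation '+ 9 10'
  9 + 10 = 19
Step 2: Outer operation '* 9 [19]'
  9 * 19 = 171

171


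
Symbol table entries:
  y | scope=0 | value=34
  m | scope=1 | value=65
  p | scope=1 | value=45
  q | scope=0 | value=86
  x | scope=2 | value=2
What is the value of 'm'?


Searching symbol table for 'm':
  y | scope=0 | value=34
  m | scope=1 | value=65 <- MATCH
  p | scope=1 | value=45
  q | scope=0 | value=86
  x | scope=2 | value=2
Found 'm' at scope 1 with value 65

65


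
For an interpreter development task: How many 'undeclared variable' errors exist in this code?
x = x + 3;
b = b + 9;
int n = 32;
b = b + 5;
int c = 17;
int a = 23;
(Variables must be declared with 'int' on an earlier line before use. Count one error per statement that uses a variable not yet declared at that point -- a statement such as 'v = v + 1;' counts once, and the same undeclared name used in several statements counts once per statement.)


Scanning code line by line:
  Line 1: use 'x' -> ERROR (undeclared)
  Line 2: use 'b' -> ERROR (undeclared)
  Line 3: declare 'n' -> declared = ['n']
  Line 4: use 'b' -> ERROR (undeclared)
  Line 5: declare 'c' -> declared = ['c', 'n']
  Line 6: declare 'a' -> declared = ['a', 'c', 'n']
Total undeclared variable errors: 3

3


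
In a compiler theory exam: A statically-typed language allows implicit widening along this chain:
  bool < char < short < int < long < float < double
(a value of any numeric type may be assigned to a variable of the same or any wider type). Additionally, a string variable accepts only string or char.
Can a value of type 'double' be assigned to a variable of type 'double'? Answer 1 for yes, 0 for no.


Target variable type: double
Source value type: double
Numeric ranks: double=6, double=6
Widening allowed iff rank(source) <= rank(target): 6 <= 6? Yes
Result: 1

1


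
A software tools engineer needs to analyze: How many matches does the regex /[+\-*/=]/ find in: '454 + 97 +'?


Pattern: /[+\-*/=]/ (operators)
Input: '454 + 97 +'
Scanning for matches:
  Match 1: '+'
  Match 2: '+'
Total matches: 2

2


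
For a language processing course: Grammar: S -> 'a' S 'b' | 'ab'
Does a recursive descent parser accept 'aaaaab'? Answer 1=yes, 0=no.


Grammar accepts strings of the form a^n b^n (n >= 1)
Word: 'aaaaab'
Counting: 5 a's and 1 b's
Check: 5 == 1? No
Mismatch: a-count != b-count
Rejected

0


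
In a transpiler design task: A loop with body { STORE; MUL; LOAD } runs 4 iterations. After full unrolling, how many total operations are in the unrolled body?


Loop body operations: STORE, MUL, LOAD (3 ops per iteration)
Unrolling 4 iterations:
  Iteration 1: STORE, MUL, LOAD (3 ops)
  Iteration 2: STORE, MUL, LOAD (3 ops)
  Iteration 3: STORE, MUL, LOAD (3 ops)
  Iteration 4: STORE, MUL, LOAD (3 ops)
Total: 4 iterations * 3 ops/iter = 12 operations

12


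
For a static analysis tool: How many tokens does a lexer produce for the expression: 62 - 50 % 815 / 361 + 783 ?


Scanning '62 - 50 % 815 / 361 + 783'
Token 1: '62' -> integer_literal
Token 2: '-' -> operator
Token 3: '50' -> integer_literal
Token 4: '%' -> operator
Token 5: '815' -> integer_literal
Token 6: '/' -> operator
Token 7: '361' -> integer_literal
Token 8: '+' -> operator
Token 9: '783' -> integer_literal
Total tokens: 9

9


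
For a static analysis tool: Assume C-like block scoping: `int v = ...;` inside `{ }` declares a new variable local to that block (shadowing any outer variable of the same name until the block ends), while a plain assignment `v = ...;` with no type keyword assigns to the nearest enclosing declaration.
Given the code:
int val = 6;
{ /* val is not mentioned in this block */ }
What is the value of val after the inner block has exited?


Analyzing scoping rules:
Outer scope: declares val = 6
Inner block: val is neither redeclared nor assigned -> unchanged
After the block -> 6
Result: 6

6


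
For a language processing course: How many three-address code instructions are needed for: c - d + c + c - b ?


Expression: c - d + c + c - b
Generating three-address code (respecting * over +/- precedence):
  Instruction 1: t1 = c - d
  Instruction 2: t2 = t1 + c
  Instruction 3: t3 = t2 + c
  Instruction 4: t4 = t3 - b
Total instructions: 4

4


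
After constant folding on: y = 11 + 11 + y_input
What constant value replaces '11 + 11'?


Identifying constant sub-expression:
  Original: y = 11 + 11 + y_input
  11 and 11 are both compile-time constants
  Evaluating: 11 + 11 = 22
  After folding: y = 22 + y_input

22


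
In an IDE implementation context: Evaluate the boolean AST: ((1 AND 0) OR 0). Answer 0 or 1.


Step 1: Evaluate inner node
  1 AND 0 = 0
Step 2: Evaluate root node
  0 OR 0 = 0

0


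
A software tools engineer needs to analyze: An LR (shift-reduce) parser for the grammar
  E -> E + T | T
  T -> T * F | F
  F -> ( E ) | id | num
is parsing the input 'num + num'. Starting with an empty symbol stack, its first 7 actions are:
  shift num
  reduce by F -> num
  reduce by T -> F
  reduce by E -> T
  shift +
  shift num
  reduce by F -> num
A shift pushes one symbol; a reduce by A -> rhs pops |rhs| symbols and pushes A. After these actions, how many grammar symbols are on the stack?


Tracking the symbol stack through each action:
  Action 1: shift 'num' : push -> stack = [num] (size 1)
  Action 2: reduce by F -> num : pop 1, push F -> stack = [F] (size 1)
  Action 3: reduce by T -> F : pop 1, push T -> stack = [T] (size 1)
  Action 4: reduce by E -> T : pop 1, push E -> stack = [E] (size 1)
  Action 5: shift '+' : push -> stack = [E, +] (size 2)
  Action 6: shift 'num' : push -> stack = [E, +, num] (size 3)
  Action 7: reduce by F -> num : pop 1, push F -> stack = [E, +, F] (size 3)
Final stack size: 3

3


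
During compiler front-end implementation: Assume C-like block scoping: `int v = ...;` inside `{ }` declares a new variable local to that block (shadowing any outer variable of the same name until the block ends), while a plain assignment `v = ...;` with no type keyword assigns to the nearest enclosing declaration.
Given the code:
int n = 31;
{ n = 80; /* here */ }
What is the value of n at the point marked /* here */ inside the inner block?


Analyzing scoping rules:
Outer scope: declares n = 31
Inner block: 'n = 80;' has no type keyword, so it is an assignment to the outer n (no shadowing)
Inside the block, after the assignment -> 80
Result: 80

80


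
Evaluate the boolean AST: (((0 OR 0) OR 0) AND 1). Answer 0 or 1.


Step 1: Evaluate inner node
  0 OR 0 = 0
Step 2: Evaluate next node
  0 OR 0 = 0
Step 3: Evaluate root node
  0 AND 1 = 0

0


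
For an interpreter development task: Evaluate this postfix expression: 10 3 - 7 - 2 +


Processing tokens left to right:
Push 10, Push 3
Pop 10 and 3, compute 10 - 3 = 7, push 7
Push 7
Pop 7 and 7, compute 7 - 7 = 0, push 0
Push 2
Pop 0 and 2, compute 0 + 2 = 2, push 2
Stack result: 2

2


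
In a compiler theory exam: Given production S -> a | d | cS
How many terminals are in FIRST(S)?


Production: S -> a | d | cS
Examining each alternative for leading terminals:
  S -> a : first terminal = 'a'
  S -> d : first terminal = 'd'
  S -> cS : first terminal = 'c'
FIRST(S) = {a, c, d}
Count: 3

3


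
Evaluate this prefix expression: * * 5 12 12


Parsing prefix expression: * * 5 12 12
Step 1: Innermost operation '* 5 12'
  5 * 12 = 60
Step 2: Outer operation '* [60] 12'
  60 * 12 = 720

720


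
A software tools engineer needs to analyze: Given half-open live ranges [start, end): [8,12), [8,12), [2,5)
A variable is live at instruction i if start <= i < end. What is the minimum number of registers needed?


Live ranges:
  Var0: [8, 12)
  Var1: [8, 12)
  Var2: [2, 5)
Sweep-line events (position, delta, active):
  pos=2 start -> active=1
  pos=5 end -> active=0
  pos=8 start -> active=1
  pos=8 start -> active=2
  pos=12 end -> active=1
  pos=12 end -> active=0
Maximum simultaneous active: 2
Minimum registers needed: 2

2


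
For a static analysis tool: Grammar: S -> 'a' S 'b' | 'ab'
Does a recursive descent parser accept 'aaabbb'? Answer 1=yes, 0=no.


Grammar accepts strings of the form a^n b^n (n >= 1)
Word: 'aaabbb'
Counting: 3 a's and 3 b's
Check: 3 == 3? Yes
Derivation (S -> aSb applied 2 time(s), then S -> ab): S => aSb => aaSbb => aaabbb
Accepted

1


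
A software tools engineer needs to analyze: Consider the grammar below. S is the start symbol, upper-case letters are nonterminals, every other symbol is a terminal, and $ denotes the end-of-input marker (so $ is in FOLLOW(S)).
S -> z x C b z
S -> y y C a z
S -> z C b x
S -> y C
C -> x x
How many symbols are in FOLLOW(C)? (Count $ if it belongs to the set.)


S is the start symbol and does not occur in any rule body, so FOLLOW(S) = {$}.
Examining every occurrence of C in a rule body:
  S -> z x C b z : C is followed by terminal 'b' -> add 'b'
  S -> y y C a z : C is followed by terminal 'a' -> add 'a'
  S -> z C b x : C is followed by terminal 'b' -> add 'b' (already in the set)
  S -> y C : C is at the right end -> add FOLLOW(S) = {$}
  C -> x x : C does not occur in the body -> contributes nothing
FOLLOW(C) = {a, b, $}
Count: 3

3


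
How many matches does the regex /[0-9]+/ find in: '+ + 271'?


Pattern: /[0-9]+/ (int literals)
Input: '+ + 271'
Scanning for matches:
  Match 1: '271'
Total matches: 1

1


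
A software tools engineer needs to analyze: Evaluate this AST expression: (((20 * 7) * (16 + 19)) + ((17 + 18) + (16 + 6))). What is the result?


Expression: (((20 * 7) * (16 + 19)) + ((17 + 18) + (16 + 6)))
Evaluating step by step:
  20 * 7 = 140
  16 + 19 = 35
  140 * 35 = 4900
  17 + 18 = 35
  16 + 6 = 22
  35 + 22 = 57
  4900 + 57 = 4957
Result: 4957

4957


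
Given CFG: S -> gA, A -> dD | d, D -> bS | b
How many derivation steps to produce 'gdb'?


Grammar: S -> gA, A -> dD | d, D -> bS | b
Deriving 'gdb':
Step 1: S -> gA => gA
Step 2: A -> dD => gdD
Step 3: D -> b => gdb
Total derivation steps: 3

3


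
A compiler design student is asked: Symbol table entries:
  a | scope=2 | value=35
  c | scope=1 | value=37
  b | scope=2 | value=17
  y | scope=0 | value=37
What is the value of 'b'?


Searching symbol table for 'b':
  a | scope=2 | value=35
  c | scope=1 | value=37
  b | scope=2 | value=17 <- MATCH
  y | scope=0 | value=37
Found 'b' at scope 2 with value 17

17


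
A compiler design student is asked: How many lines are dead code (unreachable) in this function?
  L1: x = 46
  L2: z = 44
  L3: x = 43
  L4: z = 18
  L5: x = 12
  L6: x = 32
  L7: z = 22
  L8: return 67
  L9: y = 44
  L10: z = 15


Analyzing control flow:
  L1: reachable (before return)
  L2: reachable (before return)
  L3: reachable (before return)
  L4: reachable (before return)
  L5: reachable (before return)
  L6: reachable (before return)
  L7: reachable (before return)
  L8: reachable (return statement)
  L9: DEAD (after return at L8)
  L10: DEAD (after return at L8)
Return at L8, total lines = 10
Dead lines: L9 through L10
Count: 2

2


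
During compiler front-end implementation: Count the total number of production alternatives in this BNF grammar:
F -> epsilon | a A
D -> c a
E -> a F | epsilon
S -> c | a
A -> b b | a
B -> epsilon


Counting alternatives per rule:
  F: 2 alternative(s)
  D: 1 alternative(s)
  E: 2 alternative(s)
  S: 2 alternative(s)
  A: 2 alternative(s)
  B: 1 alternative(s)
Sum: 2 + 1 + 2 + 2 + 2 + 1 = 10

10


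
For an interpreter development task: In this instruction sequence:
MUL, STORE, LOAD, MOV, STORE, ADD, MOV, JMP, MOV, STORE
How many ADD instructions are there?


Scanning instruction sequence for ADD:
  Position 1: MUL
  Position 2: STORE
  Position 3: LOAD
  Position 4: MOV
  Position 5: STORE
  Position 6: ADD <- MATCH
  Position 7: MOV
  Position 8: JMP
  Position 9: MOV
  Position 10: STORE
Matches at positions: [6]
Total ADD count: 1

1


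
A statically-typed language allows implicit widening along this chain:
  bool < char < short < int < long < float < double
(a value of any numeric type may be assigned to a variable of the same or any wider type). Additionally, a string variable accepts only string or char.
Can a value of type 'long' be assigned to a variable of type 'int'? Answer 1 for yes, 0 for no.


Target variable type: int
Source value type: long
Numeric ranks: long=4, int=3
Widening allowed iff rank(source) <= rank(target): 4 <= 3? No
Result: 0

0


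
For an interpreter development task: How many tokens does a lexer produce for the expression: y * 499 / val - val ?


Scanning 'y * 499 / val - val'
Token 1: 'y' -> identifier
Token 2: '*' -> operator
Token 3: '499' -> integer_literal
Token 4: '/' -> operator
Token 5: 'val' -> identifier
Token 6: '-' -> operator
Token 7: 'val' -> identifier
Total tokens: 7

7


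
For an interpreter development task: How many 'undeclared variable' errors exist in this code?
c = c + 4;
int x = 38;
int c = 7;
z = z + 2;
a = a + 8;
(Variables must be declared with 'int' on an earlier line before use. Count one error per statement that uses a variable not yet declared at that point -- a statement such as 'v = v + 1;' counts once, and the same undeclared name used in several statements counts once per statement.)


Scanning code line by line:
  Line 1: use 'c' -> ERROR (undeclared)
  Line 2: declare 'x' -> declared = ['x']
  Line 3: declare 'c' -> declared = ['c', 'x']
  Line 4: use 'z' -> ERROR (undeclared)
  Line 5: use 'a' -> ERROR (undeclared)
Total undeclared variable errors: 3

3


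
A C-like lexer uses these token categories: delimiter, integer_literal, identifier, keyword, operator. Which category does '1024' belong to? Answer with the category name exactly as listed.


Token: '1024'
Checking categories:
  identifier: no
  integer_literal: YES
  operator: no
  keyword: no
  delimiter: no
Category: integer_literal

integer_literal


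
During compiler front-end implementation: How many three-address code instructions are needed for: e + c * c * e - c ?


Expression: e + c * c * e - c
Generating three-address code (respecting * over +/- precedence):
  Instruction 1: t1 = c * c
  Instruction 2: t2 = t1 * e
  Instruction 3: t3 = e + t2
  Instruction 4: t4 = t3 - c
Total instructions: 4

4


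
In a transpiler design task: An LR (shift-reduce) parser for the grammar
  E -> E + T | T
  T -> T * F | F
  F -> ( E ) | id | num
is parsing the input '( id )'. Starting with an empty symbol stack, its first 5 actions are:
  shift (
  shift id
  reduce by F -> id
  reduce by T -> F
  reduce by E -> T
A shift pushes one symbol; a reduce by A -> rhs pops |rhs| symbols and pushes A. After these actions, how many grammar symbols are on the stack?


Tracking the symbol stack through each action:
  Action 1: shift '(' : push -> stack = [(] (size 1)
  Action 2: shift 'id' : push -> stack = [(, id] (size 2)
  Action 3: reduce by F -> id : pop 1, push F -> stack = [(, F] (size 2)
  Action 4: reduce by T -> F : pop 1, push T -> stack = [(, T] (size 2)
  Action 5: reduce by E -> T : pop 1, push E -> stack = [(, E] (size 2)
Final stack size: 2

2


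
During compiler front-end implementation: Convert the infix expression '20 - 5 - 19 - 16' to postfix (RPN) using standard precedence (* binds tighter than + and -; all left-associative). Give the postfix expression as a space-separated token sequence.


Applying the shunting-yard algorithm:
  Operand 20 -> output
  Push '-' onto operator stack -> op-stack: [-]
  Operand 5 -> output
  See '-' (prec 1); top '-' (prec 1) >= it -> pop '-' to output
  Push '-' onto operator stack -> op-stack: [-]
  Operand 19 -> output
  See '-' (prec 1); top '-' (prec 1) >= it -> pop '-' to output
  Push '-' onto operator stack -> op-stack: [-]
  Operand 16 -> output
  End of input: pop '-' to output
Postfix result: 20 5 - 19 - 16 -

20 5 - 19 - 16 -


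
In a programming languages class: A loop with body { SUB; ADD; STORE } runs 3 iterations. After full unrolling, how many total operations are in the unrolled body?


Loop body operations: SUB, ADD, STORE (3 ops per iteration)
Unrolling 3 iterations:
  Iteration 1: SUB, ADD, STORE (3 ops)
  Iteration 2: SUB, ADD, STORE (3 ops)
  Iteration 3: SUB, ADD, STORE (3 ops)
Total: 3 iterations * 3 ops/iter = 9 operations

9


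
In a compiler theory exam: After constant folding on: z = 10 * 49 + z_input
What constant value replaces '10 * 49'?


Identifying constant sub-expression:
  Original: z = 10 * 49 + z_input
  10 and 49 are both compile-time constants
  Evaluating: 10 * 49 = 490
  After folding: z = 490 + z_input

490


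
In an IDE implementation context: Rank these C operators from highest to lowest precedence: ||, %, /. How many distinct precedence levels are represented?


Looking up precedence for each operator:
  || -> precedence 1
  % -> precedence 6
  / -> precedence 6
Sorted highest to lowest: %, /, ||
Distinct precedence values: [6, 1]
Number of distinct levels: 2

2


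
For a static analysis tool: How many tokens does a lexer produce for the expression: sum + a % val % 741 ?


Scanning 'sum + a % val % 741'
Token 1: 'sum' -> identifier
Token 2: '+' -> operator
Token 3: 'a' -> identifier
Token 4: '%' -> operator
Token 5: 'val' -> identifier
Token 6: '%' -> operator
Token 7: '741' -> integer_literal
Total tokens: 7

7


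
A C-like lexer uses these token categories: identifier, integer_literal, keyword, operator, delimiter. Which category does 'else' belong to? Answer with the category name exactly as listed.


Token: 'else'
Checking categories:
  identifier: no
  integer_literal: no
  operator: no
  keyword: YES
  delimiter: no
Category: keyword

keyword
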